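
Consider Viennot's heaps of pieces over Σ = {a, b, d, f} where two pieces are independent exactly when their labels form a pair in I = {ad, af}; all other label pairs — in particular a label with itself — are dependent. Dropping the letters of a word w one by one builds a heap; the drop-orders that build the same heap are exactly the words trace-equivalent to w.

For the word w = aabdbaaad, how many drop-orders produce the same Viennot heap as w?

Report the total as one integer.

drop 0:a onto floor
drop 1:a onto {0:a}
drop 2:b onto {1:a}
drop 3:d onto {2:b}
drop 4:b onto {3:d}
drop 5:a onto {4:b}
drop 6:a onto {5:a}
drop 7:a onto {6:a}
drop 8:d onto {4:b}
ground layer = {0:a}
drop-orders for the pieces not yet dropped (sum over which currently-grounded one goes next):
  1 to go: {7} 1  {8} 1
  2 to go: {6,7} 1  {7,8} 2
  3 to go: {5,6,7} 1  {6,7,8} 3
  4 to go: {5,6,7,8} 4
  5 to go: {4,5,6,7,8} 4
  6 to go: {3,4,5,6,7,8} 4
  7 to go: {2,3,4,5,6,7,8} 4
  if 0:a drops first: 4 orders

4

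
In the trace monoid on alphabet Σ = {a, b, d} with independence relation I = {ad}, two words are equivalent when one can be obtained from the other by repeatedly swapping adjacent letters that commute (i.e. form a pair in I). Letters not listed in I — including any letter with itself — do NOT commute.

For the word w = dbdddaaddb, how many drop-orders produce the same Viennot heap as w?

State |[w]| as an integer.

21

drop 0:d onto floor
drop 1:b onto {0:d}
drop 2:d onto {1:b}
drop 3:d onto {2:d}
drop 4:d onto {3:d}
drop 5:a onto {1:b}
drop 6:a onto {5:a}
drop 7:d onto {4:d}
drop 8:d onto {7:d}
drop 9:b onto {6:a, 8:d}
ground layer = {0:d}
drop-orders for the pieces not yet dropped (sum over which currently-grounded one goes next):
  1 to go: {9} 1
  2 to go: {6,9} 1  {8,9} 1
  3 to go: {5,6,9} 1  {6,8,9} 2  {7,8,9} 1
  4 to go: {4,7,8,9} 1  {5,6,8,9} 3  {6,7,8,9} 3
  5 to go: {3,4,7,8,9} 1  {4,6,7,8,9} 4  {5,6,7,8,9} 6
  6 to go: {2,3,4,7,8,9} 1  {3,4,6,7,8,9} 5  {4,5,6,7,8,9} 10
  7 to go: {2,3,4,6,7,8,9} 6  {3,4,5,6,7,8,9} 15
  8 to go: {2,3,4,5,6,7,8,9} 21
  if 0:d drops first: 21 orders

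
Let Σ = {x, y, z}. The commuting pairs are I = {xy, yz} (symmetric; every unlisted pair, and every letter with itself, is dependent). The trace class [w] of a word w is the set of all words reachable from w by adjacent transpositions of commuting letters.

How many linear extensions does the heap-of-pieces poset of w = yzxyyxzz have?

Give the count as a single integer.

#0=y has no predecessor
#1=z has no predecessor
#2=x depends on [1:z]
#3=y depends on [0:y]
#4=y depends on [3:y]
#5=x depends on [2:x]
#6=z depends on [5:x]
#7=z depends on [6:z]
sources: [0:y, 1:z]
N(rest) = Σ N(rest − s) over sources s of rest; N(one piece) = 1:
  size 1 → [4]=1  [7]=1
  size 2 → [3,4]=1  [4,7]=2  [6,7]=1
  size 3 → [0,3,4]=1  [3,4,7]=3  [4,6,7]=3  [5,6,7]=1
  size 4 → [0,3,4,7]=4  [2,5,6,7]=1  [3,4,6,7]=6  [4,5,6,7]=4
  size 5 → [0,3,4,6,7]=10  [1,2,5,6,7]=1  [2,4,5,6,7]=5  [3,4,5,6,7]=10
  size 6 → [0,3,4,5,6,7]=20  [1,2,4,5,6,7]=6  [2,3,4,5,6,7]=15
  first=0(y) contributes 21
  first=1(z) contributes 35
|[w]| = 56

56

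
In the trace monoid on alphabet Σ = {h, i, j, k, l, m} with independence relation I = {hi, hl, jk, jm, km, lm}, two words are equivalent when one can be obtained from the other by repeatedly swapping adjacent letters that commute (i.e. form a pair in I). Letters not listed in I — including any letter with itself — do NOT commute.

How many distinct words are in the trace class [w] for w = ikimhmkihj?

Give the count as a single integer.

#0=i has no predecessor
#1=k depends on [0:i]
#2=i depends on [1:k]
#3=m depends on [2:i]
#4=h depends on [3:m]
#5=m depends on [4:h]
#6=k depends on [4:h]
#7=i depends on [5:m, 6:k]
#8=h depends on [5:m, 6:k]
#9=j depends on [7:i, 8:h]
sources: [0:i]
N(rest) = Σ N(rest − s) over sources s of rest; N(one piece) = 1:
  size 1 → [9]=1
  size 2 → [7,9]=1  [8,9]=1
  size 3 → [7,8,9]=2
  size 4 → [5,7,8,9]=2  [6,7,8,9]=2
  size 5 → [5,6,7,8,9]=4
  size 6 → [4,5,6,7,8,9]=4
  size 7 → [3,4,5,6,7,8,9]=4
  size 8 → [2,3,4,5,6,7,8,9]=4
  first=0(i) contributes 4

4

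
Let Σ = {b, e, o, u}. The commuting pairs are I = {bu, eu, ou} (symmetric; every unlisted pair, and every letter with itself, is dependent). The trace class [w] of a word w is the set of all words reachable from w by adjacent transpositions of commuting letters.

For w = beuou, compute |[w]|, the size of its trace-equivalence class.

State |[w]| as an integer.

0(b) covers ∅
1(e) covers 0:b
2(u) covers ∅
3(o) covers 1:e
4(u) covers 2:u
floor of heap: 0:b, 2:u
completions by unplaced set U, small U first (add the entries for U minus each lowest piece of U):
  |U|=1: {3}:1  {4}:1
  |U|=2: {1,3}:1  {2,4}:1  {3,4}:2
  |U|=3: {0,1,3}:1  {1,3,4}:3  {2,3,4}:3
  start at 0(b): 6
  start at 2(u): 4
sum over floor = 10

10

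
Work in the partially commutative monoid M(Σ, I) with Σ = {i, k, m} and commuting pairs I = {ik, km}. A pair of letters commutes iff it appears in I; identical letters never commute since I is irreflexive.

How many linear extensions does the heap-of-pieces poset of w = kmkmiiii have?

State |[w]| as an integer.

drop 0:k onto floor
drop 1:m onto floor
drop 2:k onto {0:k}
drop 3:m onto {1:m}
drop 4:i onto {3:m}
drop 5:i onto {4:i}
drop 6:i onto {5:i}
drop 7:i onto {6:i}
ground layer = {0:k, 1:m}
drop-orders for the pieces not yet dropped (sum over which currently-grounded one goes next):
  1 to go: {2} 1  {7} 1
  2 to go: {0,2} 1  {2,7} 2  {6,7} 1
  3 to go: {0,2,7} 3  {2,6,7} 3  {5,6,7} 1
  4 to go: {0,2,6,7} 6  {2,5,6,7} 4  {4,5,6,7} 1
  5 to go: {0,2,5,6,7} 10  {2,4,5,6,7} 5  {3,4,5,6,7} 1
  6 to go: {0,2,4,5,6,7} 15  {1,3,4,5,6,7} 1  {2,3,4,5,6,7} 6
  if 0:k drops first: 7 orders
  if 1:m drops first: 21 orders
heap linearizations: 28

28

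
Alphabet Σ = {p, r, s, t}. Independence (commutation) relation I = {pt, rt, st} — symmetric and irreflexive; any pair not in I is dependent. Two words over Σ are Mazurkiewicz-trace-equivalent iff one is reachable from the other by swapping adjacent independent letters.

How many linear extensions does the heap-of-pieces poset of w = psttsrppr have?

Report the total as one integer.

36

drop 0:p onto floor
drop 1:s onto {0:p}
drop 2:t onto floor
drop 3:t onto {2:t}
drop 4:s onto {1:s}
drop 5:r onto {4:s}
drop 6:p onto {5:r}
drop 7:p onto {6:p}
drop 8:r onto {7:p}
ground layer = {0:p, 2:t}
drop-orders for the pieces not yet dropped (sum over which currently-grounded one goes next):
  1 to go: {3} 1  {8} 1
  2 to go: {2,3} 1  {3,8} 2  {7,8} 1
  3 to go: {2,3,8} 3  {3,7,8} 3  {6,7,8} 1
  4 to go: {2,3,7,8} 6  {3,6,7,8} 4  {5,6,7,8} 1
  5 to go: {2,3,6,7,8} 10  {3,5,6,7,8} 5  {4,5,6,7,8} 1
  6 to go: {1,4,5,6,7,8} 1  {2,3,5,6,7,8} 15  {3,4,5,6,7,8} 6
  7 to go: {0,1,4,5,6,7,8} 1  {1,3,4,5,6,7,8} 7  {2,3,4,5,6,7,8} 21
  if 0:p drops first: 28 orders
  if 2:t drops first: 8 orders
heap linearizations: 36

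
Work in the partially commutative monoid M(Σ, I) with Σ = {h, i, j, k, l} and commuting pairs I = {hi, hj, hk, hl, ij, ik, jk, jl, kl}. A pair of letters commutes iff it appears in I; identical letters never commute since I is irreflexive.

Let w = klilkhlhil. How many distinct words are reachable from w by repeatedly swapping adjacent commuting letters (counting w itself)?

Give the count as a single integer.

1260

0(k) covers ∅
1(l) covers ∅
2(i) covers 1:l
3(l) covers 2:i
4(k) covers 0:k
5(h) covers ∅
6(l) covers 3:l
7(h) covers 5:h
8(i) covers 6:l
9(l) covers 8:i
floor of heap: 0:k, 1:l, 5:h
completions by unplaced set U, small U first (add the entries for U minus each lowest piece of U):
  |U|=1: {4}:1  {7}:1  {9}:1
  |U|=2: {0,4}:1  {4,7}:2  {4,9}:2  {5,7}:1  {7,9}:2  {8,9}:1
  |U|=3: {0,4,7}:3  {0,4,9}:3  {4,5,7}:3  {4,7,9}:6  {4,8,9}:3  {5,7,9}:3  {6,8,9}:1  {7,8,9}:3
  |U|=4: {0,4,5,7}:6  {0,4,7,9}:12  {0,4,8,9}:6  {3,6,8,9}:1  {4,5,7,9}:12  {4,6,8,9}:4  {4,7,8,9}:12  {5,7,8,9}:6  {6,7,8,9}:4
  |U|=5: {0,4,5,7,9}:30  {0,4,6,8,9}:10  {0,4,7,8,9}:30  {2,3,6,8,9}:1  {3,4,6,8,9}:5  {3,6,7,8,9}:5  {4,5,7,8,9}:30  {4,6,7,8,9}:20  {5,6,7,8,9}:10
  |U|=6: {0,3,4,6,8,9}:15  {0,4,5,7,8,9}:90  {0,4,6,7,8,9}:60  {1,2,3,6,8,9}:1  {2,3,4,6,8,9}:6  {2,3,6,7,8,9}:6  {3,4,6,7,8,9}:30  {3,5,6,7,8,9}:15  {4,5,6,7,8,9}:60
  |U|=7: {0,2,3,4,6,8,9}:21  {0,3,4,6,7,8,9}:105  {0,4,5,6,7,8,9}:210  {1,2,3,4,6,8,9}:7  {1,2,3,6,7,8,9}:7  {2,3,4,6,7,8,9}:42  {2,3,5,6,7,8,9}:21  {3,4,5,6,7,8,9}:105
  |U|=8: {0,1,2,3,4,6,8,9}:28  {0,2,3,4,6,7,8,9}:168  {0,3,4,5,6,7,8,9}:420  {1,2,3,4,6,7,8,9}:56  {1,2,3,5,6,7,8,9}:28  {2,3,4,5,6,7,8,9}:168
  start at 0(k): 252
  start at 1(l): 756
  start at 5(h): 252
sum over floor = 1260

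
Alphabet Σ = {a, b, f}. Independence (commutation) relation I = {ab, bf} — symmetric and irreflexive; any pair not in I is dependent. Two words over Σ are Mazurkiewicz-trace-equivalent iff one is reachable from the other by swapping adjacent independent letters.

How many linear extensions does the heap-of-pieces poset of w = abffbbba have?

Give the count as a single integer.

70

0(a) covers ∅
1(b) covers ∅
2(f) covers 0:a
3(f) covers 2:f
4(b) covers 1:b
5(b) covers 4:b
6(b) covers 5:b
7(a) covers 3:f
floor of heap: 0:a, 1:b
completions by unplaced set U, small U first (add the entries for U minus each lowest piece of U):
  |U|=1: {6}:1  {7}:1
  |U|=2: {3,7}:1  {5,6}:1  {6,7}:2
  |U|=3: {2,3,7}:1  {3,6,7}:3  {4,5,6}:1  {5,6,7}:3
  |U|=4: {0,2,3,7}:1  {1,4,5,6}:1  {2,3,6,7}:4  {3,5,6,7}:6  {4,5,6,7}:4
  |U|=5: {0,2,3,6,7}:5  {1,4,5,6,7}:5  {2,3,5,6,7}:10  {3,4,5,6,7}:10
  |U|=6: {0,2,3,5,6,7}:15  {1,3,4,5,6,7}:15  {2,3,4,5,6,7}:20
  start at 0(a): 35
  start at 1(b): 35
sum over floor = 70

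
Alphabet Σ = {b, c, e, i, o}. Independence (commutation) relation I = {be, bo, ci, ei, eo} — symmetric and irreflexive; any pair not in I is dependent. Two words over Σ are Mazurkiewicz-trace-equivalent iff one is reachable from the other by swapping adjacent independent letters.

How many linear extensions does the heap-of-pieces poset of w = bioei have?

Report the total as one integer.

5

#0=b has no predecessor
#1=i depends on [0:b]
#2=o depends on [1:i]
#3=e has no predecessor
#4=i depends on [2:o]
sources: [0:b, 3:e]
N(rest) = Σ N(rest − s) over sources s of rest; N(one piece) = 1:
  size 1 → [3]=1  [4]=1
  size 2 → [2,4]=1  [3,4]=2
  size 3 → [1,2,4]=1  [2,3,4]=3
  first=0(b) contributes 4
  first=3(e) contributes 1
|[w]| = 5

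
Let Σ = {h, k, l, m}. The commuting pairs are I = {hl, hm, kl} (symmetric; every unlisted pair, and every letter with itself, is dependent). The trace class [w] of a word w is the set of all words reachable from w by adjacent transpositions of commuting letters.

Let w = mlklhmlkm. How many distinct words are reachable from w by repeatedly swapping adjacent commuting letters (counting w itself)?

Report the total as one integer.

#0=m has no predecessor
#1=l depends on [0:m]
#2=k depends on [0:m]
#3=l depends on [1:l]
#4=h depends on [2:k]
#5=m depends on [2:k, 3:l]
#6=l depends on [5:m]
#7=k depends on [4:h, 5:m]
#8=m depends on [6:l, 7:k]
sources: [0:m]
N(rest) = Σ N(rest − s) over sources s of rest; N(one piece) = 1:
  size 1 → [8]=1
  size 2 → [6,8]=1  [7,8]=1
  size 3 → [4,7,8]=1  [6,7,8]=2
  size 4 → [4,6,7,8]=3  [5,6,7,8]=2
  size 5 → [3,5,6,7,8]=2  [4,5,6,7,8]=5
  size 6 → [1,3,5,6,7,8]=2  [2,4,5,6,7,8]=5  [3,4,5,6,7,8]=7
  size 7 → [1,3,4,5,6,7,8]=9  [2,3,4,5,6,7,8]=12
  first=0(m) contributes 21

21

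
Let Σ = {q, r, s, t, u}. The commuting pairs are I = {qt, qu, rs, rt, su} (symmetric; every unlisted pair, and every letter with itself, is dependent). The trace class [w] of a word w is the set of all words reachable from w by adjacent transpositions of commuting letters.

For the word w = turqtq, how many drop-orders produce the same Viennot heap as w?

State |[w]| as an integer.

4

piece 0:t — minimal
piece 1:u rests on {0:t}
piece 2:r rests on {1:u}
piece 3:q rests on {2:r}
piece 4:t rests on {1:u}
piece 5:q rests on {3:q}
minimal pieces: {0:t}
ways to finish when only these pieces remain (= sum over removing one remaining piece with nothing left below it):
  1 left: {4}→1  {5}→1
  2 left: {3,5}→1  {4,5}→2
  3 left: {2,3,5}→1  {3,4,5}→3
  4 left: {2,3,4,5}→4
  placing 0:t first → 4 extensions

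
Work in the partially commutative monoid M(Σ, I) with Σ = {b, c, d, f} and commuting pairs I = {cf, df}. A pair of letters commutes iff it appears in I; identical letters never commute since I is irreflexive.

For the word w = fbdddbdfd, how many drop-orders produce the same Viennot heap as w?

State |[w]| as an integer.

piece 0:f — minimal
piece 1:b rests on {0:f}
piece 2:d rests on {1:b}
piece 3:d rests on {2:d}
piece 4:d rests on {3:d}
piece 5:b rests on {4:d}
piece 6:d rests on {5:b}
piece 7:f rests on {5:b}
piece 8:d rests on {6:d}
minimal pieces: {0:f}
ways to finish when only these pieces remain (= sum over removing one remaining piece with nothing left below it):
  1 left: {7}→1  {8}→1
  2 left: {6,8}→1  {7,8}→2
  3 left: {6,7,8}→3
  4 left: {5,6,7,8}→3
  5 left: {4,5,6,7,8}→3
  6 left: {3,4,5,6,7,8}→3
  7 left: {2,3,4,5,6,7,8}→3
  placing 0:f first → 3 extensions

3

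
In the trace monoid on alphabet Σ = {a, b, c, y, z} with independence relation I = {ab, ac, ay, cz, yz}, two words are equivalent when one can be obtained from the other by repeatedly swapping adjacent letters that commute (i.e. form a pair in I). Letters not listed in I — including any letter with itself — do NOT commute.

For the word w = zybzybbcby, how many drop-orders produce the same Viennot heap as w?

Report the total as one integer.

piece 0:z — minimal
piece 1:y — minimal
piece 2:b rests on {0:z, 1:y}
piece 3:z rests on {2:b}
piece 4:y rests on {2:b}
piece 5:b rests on {3:z, 4:y}
piece 6:b rests on {5:b}
piece 7:c rests on {6:b}
piece 8:b rests on {7:c}
piece 9:y rests on {8:b}
minimal pieces: {0:z, 1:y}
ways to finish when only these pieces remain (= sum over removing one remaining piece with nothing left below it):
  1 left: {9}→1
  2 left: {8,9}→1
  3 left: {7,8,9}→1
  4 left: {6,7,8,9}→1
  5 left: {5,6,7,8,9}→1
  6 left: {3,5,6,7,8,9}→1  {4,5,6,7,8,9}→1
  7 left: {3,4,5,6,7,8,9}→2
  8 left: {2,3,4,5,6,7,8,9}→2
  placing 0:z first → 2 extensions
  placing 1:y first → 2 extensions
total linear extensions = 4

4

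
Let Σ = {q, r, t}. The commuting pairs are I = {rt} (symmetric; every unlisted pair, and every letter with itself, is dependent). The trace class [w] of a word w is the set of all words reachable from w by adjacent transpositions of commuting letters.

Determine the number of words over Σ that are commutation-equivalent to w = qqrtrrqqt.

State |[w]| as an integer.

4

drop 0:q onto floor
drop 1:q onto {0:q}
drop 2:r onto {1:q}
drop 3:t onto {1:q}
drop 4:r onto {2:r}
drop 5:r onto {4:r}
drop 6:q onto {3:t, 5:r}
drop 7:q onto {6:q}
drop 8:t onto {7:q}
ground layer = {0:q}
drop-orders for the pieces not yet dropped (sum over which currently-grounded one goes next):
  1 to go: {8} 1
  2 to go: {7,8} 1
  3 to go: {6,7,8} 1
  4 to go: {3,6,7,8} 1  {5,6,7,8} 1
  5 to go: {3,5,6,7,8} 2  {4,5,6,7,8} 1
  6 to go: {2,4,5,6,7,8} 1  {3,4,5,6,7,8} 3
  7 to go: {2,3,4,5,6,7,8} 4
  if 0:q drops first: 4 orders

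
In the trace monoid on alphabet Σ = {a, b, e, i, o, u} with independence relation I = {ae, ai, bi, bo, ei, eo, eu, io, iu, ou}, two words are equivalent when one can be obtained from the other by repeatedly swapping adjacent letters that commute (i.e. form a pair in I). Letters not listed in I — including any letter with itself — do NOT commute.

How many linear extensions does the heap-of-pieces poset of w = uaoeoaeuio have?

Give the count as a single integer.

720

#0=u has no predecessor
#1=a depends on [0:u]
#2=o depends on [1:a]
#3=e has no predecessor
#4=o depends on [2:o]
#5=a depends on [4:o]
#6=e depends on [3:e]
#7=u depends on [5:a]
#8=i has no predecessor
#9=o depends on [5:a]
sources: [0:u, 3:e, 8:i]
N(rest) = Σ N(rest − s) over sources s of rest; N(one piece) = 1:
  size 1 → [6]=1  [7]=1  [8]=1  [9]=1
  size 2 → [3,6]=1  [6,7]=2  [6,8]=2  [6,9]=2  [7,8]=2  [7,9]=2  [8,9]=2
  size 3 → [3,6,7]=3  [3,6,8]=3  [3,6,9]=3  [5,7,9]=2  [6,7,8]=6  [6,7,9]=6  [6,8,9]=6  [7,8,9]=6
  size 4 → [3,6,7,8]=12  [3,6,7,9]=12  [3,6,8,9]=12  [4,5,7,9]=2  [5,6,7,9]=8  [5,7,8,9]=8  [6,7,8,9]=24
  size 5 → [2,4,5,7,9]=2  [3,5,6,7,9]=20  [3,6,7,8,9]=60  [4,5,6,7,9]=10  [4,5,7,8,9]=10  [5,6,7,8,9]=40
  size 6 → [1,2,4,5,7,9]=2  [2,4,5,6,7,9]=12  [2,4,5,7,8,9]=12  [3,4,5,6,7,9]=30  [3,5,6,7,8,9]=120  [4,5,6,7,8,9]=60
  size 7 → [0,1,2,4,5,7,9]=2  [1,2,4,5,6,7,9]=14  [1,2,4,5,7,8,9]=14  [2,3,4,5,6,7,9]=42  [2,4,5,6,7,8,9]=84  [3,4,5,6,7,8,9]=210
  size 8 → [0,1,2,4,5,6,7,9]=16  [0,1,2,4,5,7,8,9]=16  [1,2,3,4,5,6,7,9]=56  [1,2,4,5,6,7,8,9]=112  [2,3,4,5,6,7,8,9]=336
  first=0(u) contributes 504
  first=3(e) contributes 144
  first=8(i) contributes 72
|[w]| = 720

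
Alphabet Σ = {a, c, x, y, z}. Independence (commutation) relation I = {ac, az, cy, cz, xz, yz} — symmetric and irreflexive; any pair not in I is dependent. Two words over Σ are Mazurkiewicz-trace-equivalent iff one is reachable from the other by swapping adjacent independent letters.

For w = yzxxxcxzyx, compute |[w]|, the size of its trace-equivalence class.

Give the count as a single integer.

drop 0:y onto floor
drop 1:z onto floor
drop 2:x onto {0:y}
drop 3:x onto {2:x}
drop 4:x onto {3:x}
drop 5:c onto {4:x}
drop 6:x onto {5:c}
drop 7:z onto {1:z}
drop 8:y onto {6:x}
drop 9:x onto {8:y}
ground layer = {0:y, 1:z}
drop-orders for the pieces not yet dropped (sum over which currently-grounded one goes next):
  1 to go: {7} 1  {9} 1
  2 to go: {1,7} 1  {7,9} 2  {8,9} 1
  3 to go: {1,7,9} 3  {6,8,9} 1  {7,8,9} 3
  4 to go: {1,7,8,9} 6  {5,6,8,9} 1  {6,7,8,9} 4
  5 to go: {1,6,7,8,9} 10  {4,5,6,8,9} 1  {5,6,7,8,9} 5
  6 to go: {1,5,6,7,8,9} 15  {3,4,5,6,8,9} 1  {4,5,6,7,8,9} 6
  7 to go: {1,4,5,6,7,8,9} 21  {2,3,4,5,6,8,9} 1  {3,4,5,6,7,8,9} 7
  8 to go: {0,2,3,4,5,6,8,9} 1  {1,3,4,5,6,7,8,9} 28  {2,3,4,5,6,7,8,9} 8
  if 0:y drops first: 36 orders
  if 1:z drops first: 9 orders
heap linearizations: 45

45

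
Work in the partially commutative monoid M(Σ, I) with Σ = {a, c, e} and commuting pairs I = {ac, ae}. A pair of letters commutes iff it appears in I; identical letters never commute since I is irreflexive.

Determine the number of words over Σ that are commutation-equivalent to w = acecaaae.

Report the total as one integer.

70

0(a) covers ∅
1(c) covers ∅
2(e) covers 1:c
3(c) covers 2:e
4(a) covers 0:a
5(a) covers 4:a
6(a) covers 5:a
7(e) covers 3:c
floor of heap: 0:a, 1:c
completions by unplaced set U, small U first (add the entries for U minus each lowest piece of U):
  |U|=1: {6}:1  {7}:1
  |U|=2: {3,7}:1  {5,6}:1  {6,7}:2
  |U|=3: {2,3,7}:1  {3,6,7}:3  {4,5,6}:1  {5,6,7}:3
  |U|=4: {0,4,5,6}:1  {1,2,3,7}:1  {2,3,6,7}:4  {3,5,6,7}:6  {4,5,6,7}:4
  |U|=5: {0,4,5,6,7}:5  {1,2,3,6,7}:5  {2,3,5,6,7}:10  {3,4,5,6,7}:10
  |U|=6: {0,3,4,5,6,7}:15  {1,2,3,5,6,7}:15  {2,3,4,5,6,7}:20
  start at 0(a): 35
  start at 1(c): 35
sum over floor = 70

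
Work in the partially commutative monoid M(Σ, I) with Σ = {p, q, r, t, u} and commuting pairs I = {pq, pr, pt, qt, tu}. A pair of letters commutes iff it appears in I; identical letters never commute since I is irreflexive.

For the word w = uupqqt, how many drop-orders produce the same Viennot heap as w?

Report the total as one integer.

drop 0:u onto floor
drop 1:u onto {0:u}
drop 2:p onto {1:u}
drop 3:q onto {1:u}
drop 4:q onto {3:q}
drop 5:t onto floor
ground layer = {0:u, 5:t}
drop-orders for the pieces not yet dropped (sum over which currently-grounded one goes next):
  1 to go: {2} 1  {4} 1  {5} 1
  2 to go: {2,4} 2  {2,5} 2  {3,4} 1  {4,5} 2
  3 to go: {2,3,4} 3  {2,4,5} 6  {3,4,5} 3
  4 to go: {1,2,3,4} 3  {2,3,4,5} 12
  if 0:u drops first: 15 orders
  if 5:t drops first: 3 orders
heap linearizations: 18

18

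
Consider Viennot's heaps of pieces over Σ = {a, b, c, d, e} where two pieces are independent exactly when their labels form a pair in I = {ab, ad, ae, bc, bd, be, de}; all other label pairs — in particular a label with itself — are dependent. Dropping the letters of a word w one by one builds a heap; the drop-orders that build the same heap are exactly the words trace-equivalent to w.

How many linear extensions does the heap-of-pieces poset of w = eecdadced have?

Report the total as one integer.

drop 0:e onto floor
drop 1:e onto {0:e}
drop 2:c onto {1:e}
drop 3:d onto {2:c}
drop 4:a onto {2:c}
drop 5:d onto {3:d}
drop 6:c onto {4:a, 5:d}
drop 7:e onto {6:c}
drop 8:d onto {6:c}
ground layer = {0:e}
drop-orders for the pieces not yet dropped (sum over which currently-grounded one goes next):
  1 to go: {7} 1  {8} 1
  2 to go: {7,8} 2
  3 to go: {6,7,8} 2
  4 to go: {4,6,7,8} 2  {5,6,7,8} 2
  5 to go: {3,5,6,7,8} 2  {4,5,6,7,8} 4
  6 to go: {3,4,5,6,7,8} 6
  7 to go: {2,3,4,5,6,7,8} 6
  if 0:e drops first: 6 orders

6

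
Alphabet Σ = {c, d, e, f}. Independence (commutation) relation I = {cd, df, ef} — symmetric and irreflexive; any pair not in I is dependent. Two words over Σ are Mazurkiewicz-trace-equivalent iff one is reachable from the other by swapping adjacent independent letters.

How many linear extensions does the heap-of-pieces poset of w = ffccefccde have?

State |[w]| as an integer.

#0=f has no predecessor
#1=f depends on [0:f]
#2=c depends on [1:f]
#3=c depends on [2:c]
#4=e depends on [3:c]
#5=f depends on [3:c]
#6=c depends on [4:e, 5:f]
#7=c depends on [6:c]
#8=d depends on [4:e]
#9=e depends on [7:c, 8:d]
sources: [0:f]
N(rest) = Σ N(rest − s) over sources s of rest; N(one piece) = 1:
  size 1 → [9]=1
  size 2 → [7,9]=1  [8,9]=1
  size 3 → [6,7,9]=1  [7,8,9]=2
  size 4 → [5,6,7,9]=1  [6,7,8,9]=3
  size 5 → [4,6,7,8,9]=3  [5,6,7,8,9]=4
  size 6 → [4,5,6,7,8,9]=7
  size 7 → [3,4,5,6,7,8,9]=7
  size 8 → [2,3,4,5,6,7,8,9]=7
  first=0(f) contributes 7

7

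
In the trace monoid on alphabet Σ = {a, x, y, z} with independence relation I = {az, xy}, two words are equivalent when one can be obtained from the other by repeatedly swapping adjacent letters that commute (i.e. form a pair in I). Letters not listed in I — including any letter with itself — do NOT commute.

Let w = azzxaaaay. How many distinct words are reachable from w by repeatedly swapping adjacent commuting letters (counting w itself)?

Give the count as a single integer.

0(a) covers ∅
1(z) covers ∅
2(z) covers 1:z
3(x) covers 0:a, 2:z
4(a) covers 3:x
5(a) covers 4:a
6(a) covers 5:a
7(a) covers 6:a
8(y) covers 7:a
floor of heap: 0:a, 1:z
completions by unplaced set U, small U first (add the entries for U minus each lowest piece of U):
  |U|=1: {8}:1
  |U|=2: {7,8}:1
  |U|=3: {6,7,8}:1
  |U|=4: {5,6,7,8}:1
  |U|=5: {4,5,6,7,8}:1
  |U|=6: {3,4,5,6,7,8}:1
  |U|=7: {0,3,4,5,6,7,8}:1  {2,3,4,5,6,7,8}:1
  start at 0(a): 1
  start at 1(z): 2
sum over floor = 3

3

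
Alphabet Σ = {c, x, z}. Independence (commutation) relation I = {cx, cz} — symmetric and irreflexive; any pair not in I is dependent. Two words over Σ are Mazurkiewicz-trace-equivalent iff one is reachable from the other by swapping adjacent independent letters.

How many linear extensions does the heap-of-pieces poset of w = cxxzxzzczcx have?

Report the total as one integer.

#0=c has no predecessor
#1=x has no predecessor
#2=x depends on [1:x]
#3=z depends on [2:x]
#4=x depends on [3:z]
#5=z depends on [4:x]
#6=z depends on [5:z]
#7=c depends on [0:c]
#8=z depends on [6:z]
#9=c depends on [7:c]
#10=x depends on [8:z]
sources: [0:c, 1:x]
N(rest) = Σ N(rest − s) over sources s of rest; N(one piece) = 1:
  size 1 → [9]=1  [10]=1
  size 2 → [7,9]=1  [8,10]=1  [9,10]=2
  size 3 → [0,7,9]=1  [6,8,10]=1  [7,9,10]=3  [8,9,10]=3
  size 4 → [0,7,9,10]=4  [5,6,8,10]=1  [6,8,9,10]=4  [7,8,9,10]=6
  size 5 → [0,7,8,9,10]=10  [4,5,6,8,10]=1  [5,6,8,9,10]=5  [6,7,8,9,10]=10
  size 6 → [0,6,7,8,9,10]=20  [3,4,5,6,8,10]=1  [4,5,6,8,9,10]=6  [5,6,7,8,9,10]=15
  size 7 → [0,5,6,7,8,9,10]=35  [2,3,4,5,6,8,10]=1  [3,4,5,6,8,9,10]=7  [4,5,6,7,8,9,10]=21
  size 8 → [0,4,5,6,7,8,9,10]=56  [1,2,3,4,5,6,8,10]=1  [2,3,4,5,6,8,9,10]=8  [3,4,5,6,7,8,9,10]=28
  size 9 → [0,3,4,5,6,7,8,9,10]=84  [1,2,3,4,5,6,8,9,10]=9  [2,3,4,5,6,7,8,9,10]=36
  first=0(c) contributes 45
  first=1(x) contributes 120
|[w]| = 165

165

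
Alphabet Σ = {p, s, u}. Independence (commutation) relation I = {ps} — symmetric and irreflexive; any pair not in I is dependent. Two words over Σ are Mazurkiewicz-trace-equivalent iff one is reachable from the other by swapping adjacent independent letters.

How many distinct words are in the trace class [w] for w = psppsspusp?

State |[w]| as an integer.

70

0(p) covers ∅
1(s) covers ∅
2(p) covers 0:p
3(p) covers 2:p
4(s) covers 1:s
5(s) covers 4:s
6(p) covers 3:p
7(u) covers 5:s, 6:p
8(s) covers 7:u
9(p) covers 7:u
floor of heap: 0:p, 1:s
completions by unplaced set U, small U first (add the entries for U minus each lowest piece of U):
  |U|=1: {8}:1  {9}:1
  |U|=2: {8,9}:2
  |U|=3: {7,8,9}:2
  |U|=4: {5,7,8,9}:2  {6,7,8,9}:2
  |U|=5: {3,6,7,8,9}:2  {4,5,7,8,9}:2  {5,6,7,8,9}:4
  |U|=6: {1,4,5,7,8,9}:2  {2,3,6,7,8,9}:2  {3,5,6,7,8,9}:6  {4,5,6,7,8,9}:6
  |U|=7: {0,2,3,6,7,8,9}:2  {1,4,5,6,7,8,9}:8  {2,3,5,6,7,8,9}:8  {3,4,5,6,7,8,9}:12
  |U|=8: {0,2,3,5,6,7,8,9}:10  {1,3,4,5,6,7,8,9}:20  {2,3,4,5,6,7,8,9}:20
  start at 0(p): 40
  start at 1(s): 30
sum over floor = 70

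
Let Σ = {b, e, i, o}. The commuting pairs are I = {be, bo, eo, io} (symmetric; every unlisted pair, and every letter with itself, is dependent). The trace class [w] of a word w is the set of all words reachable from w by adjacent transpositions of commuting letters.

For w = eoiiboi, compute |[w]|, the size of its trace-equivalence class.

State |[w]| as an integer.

piece 0:e — minimal
piece 1:o — minimal
piece 2:i rests on {0:e}
piece 3:i rests on {2:i}
piece 4:b rests on {3:i}
piece 5:o rests on {1:o}
piece 6:i rests on {4:b}
minimal pieces: {0:e, 1:o}
ways to finish when only these pieces remain (= sum over removing one remaining piece with nothing left below it):
  1 left: {5}→1  {6}→1
  2 left: {1,5}→1  {4,6}→1  {5,6}→2
  3 left: {1,5,6}→3  {3,4,6}→1  {4,5,6}→3
  4 left: {1,4,5,6}→6  {2,3,4,6}→1  {3,4,5,6}→4
  5 left: {0,2,3,4,6}→1  {1,3,4,5,6}→10  {2,3,4,5,6}→5
  placing 0:e first → 15 extensions
  placing 1:o first → 6 extensions
total linear extensions = 21

21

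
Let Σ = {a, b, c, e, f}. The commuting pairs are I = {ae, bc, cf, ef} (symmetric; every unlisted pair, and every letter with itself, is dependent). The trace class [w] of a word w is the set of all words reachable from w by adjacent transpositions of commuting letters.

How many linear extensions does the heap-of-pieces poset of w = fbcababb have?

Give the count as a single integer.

3

piece 0:f — minimal
piece 1:b rests on {0:f}
piece 2:c — minimal
piece 3:a rests on {1:b, 2:c}
piece 4:b rests on {3:a}
piece 5:a rests on {4:b}
piece 6:b rests on {5:a}
piece 7:b rests on {6:b}
minimal pieces: {0:f, 2:c}
ways to finish when only these pieces remain (= sum over removing one remaining piece with nothing left below it):
  1 left: {7}→1
  2 left: {6,7}→1
  3 left: {5,6,7}→1
  4 left: {4,5,6,7}→1
  5 left: {3,4,5,6,7}→1
  6 left: {1,3,4,5,6,7}→1  {2,3,4,5,6,7}→1
  placing 0:f first → 2 extensions
  placing 2:c first → 1 extensions
total linear extensions = 3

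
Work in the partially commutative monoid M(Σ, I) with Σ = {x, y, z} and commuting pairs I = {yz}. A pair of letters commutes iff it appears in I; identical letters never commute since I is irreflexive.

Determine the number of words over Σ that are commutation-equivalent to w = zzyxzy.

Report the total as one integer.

piece 0:z — minimal
piece 1:z rests on {0:z}
piece 2:y — minimal
piece 3:x rests on {1:z, 2:y}
piece 4:z rests on {3:x}
piece 5:y rests on {3:x}
minimal pieces: {0:z, 2:y}
ways to finish when only these pieces remain (= sum over removing one remaining piece with nothing left below it):
  1 left: {4}→1  {5}→1
  2 left: {4,5}→2
  3 left: {3,4,5}→2
  4 left: {1,3,4,5}→2  {2,3,4,5}→2
  placing 0:z first → 4 extensions
  placing 2:y first → 2 extensions
total linear extensions = 6

6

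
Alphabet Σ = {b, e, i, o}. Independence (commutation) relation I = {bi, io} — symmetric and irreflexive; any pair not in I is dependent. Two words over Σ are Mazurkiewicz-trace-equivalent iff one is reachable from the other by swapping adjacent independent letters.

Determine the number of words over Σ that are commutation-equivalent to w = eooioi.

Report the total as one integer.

#0=e has no predecessor
#1=o depends on [0:e]
#2=o depends on [1:o]
#3=i depends on [0:e]
#4=o depends on [2:o]
#5=i depends on [3:i]
sources: [0:e]
N(rest) = Σ N(rest − s) over sources s of rest; N(one piece) = 1:
  size 1 → [4]=1  [5]=1
  size 2 → [2,4]=1  [3,5]=1  [4,5]=2
  size 3 → [1,2,4]=1  [2,4,5]=3  [3,4,5]=3
  size 4 → [1,2,4,5]=4  [2,3,4,5]=6
  first=0(e) contributes 10

10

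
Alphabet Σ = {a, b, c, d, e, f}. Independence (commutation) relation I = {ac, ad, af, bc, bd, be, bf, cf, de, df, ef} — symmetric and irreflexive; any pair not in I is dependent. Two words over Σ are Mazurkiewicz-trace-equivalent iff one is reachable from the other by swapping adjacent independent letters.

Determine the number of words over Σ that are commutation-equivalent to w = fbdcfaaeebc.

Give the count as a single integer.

0(f) covers ∅
1(b) covers ∅
2(d) covers ∅
3(c) covers 2:d
4(f) covers 0:f
5(a) covers 1:b
6(a) covers 5:a
7(e) covers 3:c, 6:a
8(e) covers 7:e
9(b) covers 6:a
10(c) covers 8:e
floor of heap: 0:f, 1:b, 2:d
completions by unplaced set U, small U first (add the entries for U minus each lowest piece of U):
  |U|=1: {4}:1  {9}:1  {10}:1
  |U|=2: {0,4}:1  {4,9}:2  {4,10}:2  {8,10}:1  {9,10}:2
  |U|=3: {0,4,9}:3  {0,4,10}:3  {4,8,10}:3  {4,9,10}:6  {7,8,10}:1  {8,9,10}:3
  |U|=4: {0,4,8,10}:6  {0,4,9,10}:12  {3,7,8,10}:1  {4,7,8,10}:4  {4,8,9,10}:12  {7,8,9,10}:4
  |U|=5: {0,4,7,8,10}:10  {0,4,8,9,10}:30  {2,3,7,8,10}:1  {3,4,7,8,10}:5  {3,7,8,9,10}:5  {4,7,8,9,10}:20  {6,7,8,9,10}:4
  |U|=6: {0,3,4,7,8,10}:15  {0,4,7,8,9,10}:60  {2,3,4,7,8,10}:6  {2,3,7,8,9,10}:6  {3,4,7,8,9,10}:30  {3,6,7,8,9,10}:9  {4,6,7,8,9,10}:24  {5,6,7,8,9,10}:4
  |U|=7: {0,2,3,4,7,8,10}:21  {0,3,4,7,8,9,10}:105  {0,4,6,7,8,9,10}:84  {1,5,6,7,8,9,10}:4  {2,3,4,7,8,9,10}:42  {2,3,6,7,8,9,10}:15  {3,4,6,7,8,9,10}:63  {3,5,6,7,8,9,10}:13  {4,5,6,7,8,9,10}:28
  |U|=8: {0,2,3,4,7,8,9,10}:168  {0,3,4,6,7,8,9,10}:252  {0,4,5,6,7,8,9,10}:112  {1,3,5,6,7,8,9,10}:17  {1,4,5,6,7,8,9,10}:32  {2,3,4,6,7,8,9,10}:120  {2,3,5,6,7,8,9,10}:28  {3,4,5,6,7,8,9,10}:104
  |U|=9: {0,1,4,5,6,7,8,9,10}:144  {0,2,3,4,6,7,8,9,10}:540  {0,3,4,5,6,7,8,9,10}:468  {1,2,3,5,6,7,8,9,10}:45  {1,3,4,5,6,7,8,9,10}:153  {2,3,4,5,6,7,8,9,10}:252
  start at 0(f): 450
  start at 1(b): 1260
  start at 2(d): 765
sum over floor = 2475

2475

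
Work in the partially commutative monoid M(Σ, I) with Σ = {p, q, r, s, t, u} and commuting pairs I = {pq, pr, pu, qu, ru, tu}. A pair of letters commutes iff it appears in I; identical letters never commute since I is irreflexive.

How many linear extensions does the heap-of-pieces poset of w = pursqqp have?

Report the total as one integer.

18

piece 0:p — minimal
piece 1:u — minimal
piece 2:r — minimal
piece 3:s rests on {0:p, 1:u, 2:r}
piece 4:q rests on {3:s}
piece 5:q rests on {4:q}
piece 6:p rests on {3:s}
minimal pieces: {0:p, 1:u, 2:r}
ways to finish when only these pieces remain (= sum over removing one remaining piece with nothing left below it):
  1 left: {5}→1  {6}→1
  2 left: {4,5}→1  {5,6}→2
  3 left: {4,5,6}→3
  4 left: {3,4,5,6}→3
  5 left: {0,3,4,5,6}→3  {1,3,4,5,6}→3  {2,3,4,5,6}→3
  placing 0:p first → 6 extensions
  placing 1:u first → 6 extensions
  placing 2:r first → 6 extensions
total linear extensions = 18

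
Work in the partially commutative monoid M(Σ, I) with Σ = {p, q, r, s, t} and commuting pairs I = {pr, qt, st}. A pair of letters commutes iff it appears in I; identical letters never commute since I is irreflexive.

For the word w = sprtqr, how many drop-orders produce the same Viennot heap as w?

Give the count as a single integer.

4

drop 0:s onto floor
drop 1:p onto {0:s}
drop 2:r onto {0:s}
drop 3:t onto {1:p, 2:r}
drop 4:q onto {1:p, 2:r}
drop 5:r onto {3:t, 4:q}
ground layer = {0:s}
drop-orders for the pieces not yet dropped (sum over which currently-grounded one goes next):
  1 to go: {5} 1
  2 to go: {3,5} 1  {4,5} 1
  3 to go: {3,4,5} 2
  4 to go: {1,3,4,5} 2  {2,3,4,5} 2
  if 0:s drops first: 4 orders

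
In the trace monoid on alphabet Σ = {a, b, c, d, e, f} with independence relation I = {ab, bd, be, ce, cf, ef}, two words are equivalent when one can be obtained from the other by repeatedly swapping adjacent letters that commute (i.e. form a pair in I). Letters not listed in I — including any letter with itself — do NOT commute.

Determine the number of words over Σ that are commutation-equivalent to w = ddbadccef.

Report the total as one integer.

63

0(d) covers ∅
1(d) covers 0:d
2(b) covers ∅
3(a) covers 1:d
4(d) covers 3:a
5(c) covers 2:b, 4:d
6(c) covers 5:c
7(e) covers 4:d
8(f) covers 2:b, 4:d
floor of heap: 0:d, 2:b
completions by unplaced set U, small U first (add the entries for U minus each lowest piece of U):
  |U|=1: {6}:1  {7}:1  {8}:1
  |U|=2: {5,6}:1  {6,7}:2  {6,8}:2  {7,8}:2
  |U|=3: {5,6,7}:3  {5,6,8}:3  {6,7,8}:6
  |U|=4: {2,5,6,8}:3  {5,6,7,8}:12
  |U|=5: {2,5,6,7,8}:15  {4,5,6,7,8}:12
  |U|=6: {2,4,5,6,7,8}:27  {3,4,5,6,7,8}:12
  |U|=7: {1,3,4,5,6,7,8}:12  {2,3,4,5,6,7,8}:39
  start at 0(d): 51
  start at 2(b): 12
sum over floor = 63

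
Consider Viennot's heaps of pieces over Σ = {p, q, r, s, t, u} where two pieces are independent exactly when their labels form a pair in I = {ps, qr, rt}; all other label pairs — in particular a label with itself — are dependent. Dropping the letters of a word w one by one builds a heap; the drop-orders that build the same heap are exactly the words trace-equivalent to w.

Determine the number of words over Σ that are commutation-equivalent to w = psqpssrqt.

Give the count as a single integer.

0(p) covers ∅
1(s) covers ∅
2(q) covers 0:p, 1:s
3(p) covers 2:q
4(s) covers 2:q
5(s) covers 4:s
6(r) covers 3:p, 5:s
7(q) covers 3:p, 5:s
8(t) covers 7:q
floor of heap: 0:p, 1:s
completions by unplaced set U, small U first (add the entries for U minus each lowest piece of U):
  |U|=1: {6}:1  {8}:1
  |U|=2: {6,8}:2  {7,8}:1
  |U|=3: {6,7,8}:3
  |U|=4: {3,6,7,8}:3  {5,6,7,8}:3
  |U|=5: {3,5,6,7,8}:6  {4,5,6,7,8}:3
  |U|=6: {3,4,5,6,7,8}:9
  |U|=7: {2,3,4,5,6,7,8}:9
  start at 0(p): 9
  start at 1(s): 9
sum over floor = 18

18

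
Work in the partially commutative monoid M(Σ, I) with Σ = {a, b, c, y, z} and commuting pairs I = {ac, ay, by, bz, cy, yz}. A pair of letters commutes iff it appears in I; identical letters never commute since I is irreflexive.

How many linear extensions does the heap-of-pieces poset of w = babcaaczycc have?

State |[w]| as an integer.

66

piece 0:b — minimal
piece 1:a rests on {0:b}
piece 2:b rests on {1:a}
piece 3:c rests on {2:b}
piece 4:a rests on {2:b}
piece 5:a rests on {4:a}
piece 6:c rests on {3:c}
piece 7:z rests on {5:a, 6:c}
piece 8:y — minimal
piece 9:c rests on {7:z}
piece 10:c rests on {9:c}
minimal pieces: {0:b, 8:y}
ways to finish when only these pieces remain (= sum over removing one remaining piece with nothing left below it):
  1 left: {8}→1  {10}→1
  2 left: {8,10}→2  {9,10}→1
  3 left: {7,9,10}→1  {8,9,10}→3
  4 left: {5,7,9,10}→1  {6,7,9,10}→1  {7,8,9,10}→4
  5 left: {3,6,7,9,10}→1  {4,5,7,9,10}→1  {5,6,7,9,10}→2  {5,7,8,9,10}→5  {6,7,8,9,10}→5
  6 left: {3,5,6,7,9,10}→3  {3,6,7,8,9,10}→6  {4,5,6,7,9,10}→3  {4,5,7,8,9,10}→6  {5,6,7,8,9,10}→12
  7 left: {3,4,5,6,7,9,10}→6  {3,5,6,7,8,9,10}→21  {4,5,6,7,8,9,10}→21
  8 left: {2,3,4,5,6,7,9,10}→6  {3,4,5,6,7,8,9,10}→48
  9 left: {1,2,3,4,5,6,7,9,10}→6  {2,3,4,5,6,7,8,9,10}→54
  placing 0:b first → 60 extensions
  placing 8:y first → 6 extensions
total linear extensions = 66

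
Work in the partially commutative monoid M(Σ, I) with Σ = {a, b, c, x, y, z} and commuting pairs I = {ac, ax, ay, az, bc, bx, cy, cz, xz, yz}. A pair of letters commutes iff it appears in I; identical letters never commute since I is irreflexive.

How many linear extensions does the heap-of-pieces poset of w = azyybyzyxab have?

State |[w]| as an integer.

384

drop 0:a onto floor
drop 1:z onto floor
drop 2:y onto floor
drop 3:y onto {2:y}
drop 4:b onto {0:a, 1:z, 3:y}
drop 5:y onto {4:b}
drop 6:z onto {4:b}
drop 7:y onto {5:y}
drop 8:x onto {7:y}
drop 9:a onto {4:b}
drop 10:b onto {6:z, 7:y, 9:a}
ground layer = {0:a, 1:z, 2:y}
drop-orders for the pieces not yet dropped (sum over which currently-grounded one goes next):
  1 to go: {8} 1  {10} 1
  2 to go: {6,10} 1  {8,10} 2  {9,10} 1
  3 to go: {6,8,10} 3  {6,9,10} 2  {7,8,10} 2  {8,9,10} 3
  4 to go: {5,7,8,10} 2  {6,7,8,10} 5  {6,8,9,10} 8  {7,8,9,10} 5
  5 to go: {5,6,7,8,10} 7  {5,7,8,9,10} 7  {6,7,8,9,10} 18
  6 to go: {5,6,7,8,9,10} 32
  7 to go: {4,5,6,7,8,9,10} 32
  8 to go: {0,4,5,6,7,8,9,10} 32  {1,4,5,6,7,8,9,10} 32  {3,4,5,6,7,8,9,10} 32
  9 to go: {0,1,4,5,6,7,8,9,10} 64  {0,3,4,5,6,7,8,9,10} 64  {1,3,4,5,6,7,8,9,10} 64  {2,3,4,5,6,7,8,9,10} 32
  if 0:a drops first: 96 orders
  if 1:z drops first: 96 orders
  if 2:y drops first: 192 orders
heap linearizations: 384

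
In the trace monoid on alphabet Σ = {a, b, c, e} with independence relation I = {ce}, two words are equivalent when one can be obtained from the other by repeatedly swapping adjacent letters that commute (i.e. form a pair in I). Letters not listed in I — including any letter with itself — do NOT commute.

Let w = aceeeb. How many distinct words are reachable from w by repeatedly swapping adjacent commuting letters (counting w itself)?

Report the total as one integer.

4

#0=a has no predecessor
#1=c depends on [0:a]
#2=e depends on [0:a]
#3=e depends on [2:e]
#4=e depends on [3:e]
#5=b depends on [1:c, 4:e]
sources: [0:a]
N(rest) = Σ N(rest − s) over sources s of rest; N(one piece) = 1:
  size 1 → [5]=1
  size 2 → [1,5]=1  [4,5]=1
  size 3 → [1,4,5]=2  [3,4,5]=1
  size 4 → [1,3,4,5]=3  [2,3,4,5]=1
  first=0(a) contributes 4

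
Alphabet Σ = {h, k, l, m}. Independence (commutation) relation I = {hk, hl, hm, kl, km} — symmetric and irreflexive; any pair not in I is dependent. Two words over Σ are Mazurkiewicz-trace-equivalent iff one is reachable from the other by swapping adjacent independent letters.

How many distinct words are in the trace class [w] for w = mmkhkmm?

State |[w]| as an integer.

drop 0:m onto floor
drop 1:m onto {0:m}
drop 2:k onto floor
drop 3:h onto floor
drop 4:k onto {2:k}
drop 5:m onto {1:m}
drop 6:m onto {5:m}
ground layer = {0:m, 2:k, 3:h}
drop-orders for the pieces not yet dropped (sum over which currently-grounded one goes next):
  1 to go: {3} 1  {4} 1  {6} 1
  2 to go: {2,4} 1  {3,4} 2  {3,6} 2  {4,6} 2  {5,6} 1
  3 to go: {1,5,6} 1  {2,3,4} 3  {2,4,6} 3  {3,4,6} 6  {3,5,6} 3  {4,5,6} 3
  4 to go: {0,1,5,6} 1  {1,3,5,6} 4  {1,4,5,6} 4  {2,3,4,6} 12  {2,4,5,6} 6  {3,4,5,6} 12
  5 to go: {0,1,3,5,6} 5  {0,1,4,5,6} 5  {1,2,4,5,6} 10  {1,3,4,5,6} 20  {2,3,4,5,6} 30
  if 0:m drops first: 60 orders
  if 2:k drops first: 30 orders
  if 3:h drops first: 15 orders
heap linearizations: 105

105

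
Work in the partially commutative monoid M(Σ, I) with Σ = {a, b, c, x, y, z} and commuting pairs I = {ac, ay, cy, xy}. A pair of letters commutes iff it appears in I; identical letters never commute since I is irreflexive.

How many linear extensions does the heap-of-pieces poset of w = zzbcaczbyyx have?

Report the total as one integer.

drop 0:z onto floor
drop 1:z onto {0:z}
drop 2:b onto {1:z}
drop 3:c onto {2:b}
drop 4:a onto {2:b}
drop 5:c onto {3:c}
drop 6:z onto {4:a, 5:c}
drop 7:b onto {6:z}
drop 8:y onto {7:b}
drop 9:y onto {8:y}
drop 10:x onto {7:b}
ground layer = {0:z}
drop-orders for the pieces not yet dropped (sum over which currently-grounded one goes next):
  1 to go: {9} 1  {10} 1
  2 to go: {8,9} 1  {9,10} 2
  3 to go: {8,9,10} 3
  4 to go: {7,8,9,10} 3
  5 to go: {6,7,8,9,10} 3
  6 to go: {4,6,7,8,9,10} 3  {5,6,7,8,9,10} 3
  7 to go: {3,5,6,7,8,9,10} 3  {4,5,6,7,8,9,10} 6
  8 to go: {3,4,5,6,7,8,9,10} 9
  9 to go: {2,3,4,5,6,7,8,9,10} 9
  if 0:z drops first: 9 orders

9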